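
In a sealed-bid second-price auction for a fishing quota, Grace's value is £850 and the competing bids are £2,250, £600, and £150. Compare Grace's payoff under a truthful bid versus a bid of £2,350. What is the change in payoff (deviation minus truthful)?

Change in payoff: -£1,400.

The highest competing bid is £2,250.
Bidding truthfully at £850: the top bid is £2,250 (a rival), so Grace loses. Payoff = £0.
Bidding £2,350: Grace has the top bid, wins, and pays the second-highest bid £2,250. Payoff = £850 − £2,250 = -£1,400.
Change = -£1,400 − £0 = -£1,400.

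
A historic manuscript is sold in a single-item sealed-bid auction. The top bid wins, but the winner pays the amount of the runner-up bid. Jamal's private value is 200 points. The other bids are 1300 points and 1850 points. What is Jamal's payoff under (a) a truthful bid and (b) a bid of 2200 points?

(a) 0 points  (b) -1650 points

The highest competing bid is 1850 points.
Bidding truthfully at 200 points: the top bid is 1850 points (a rival), so Jamal loses. Payoff = 0 points.
Bidding 2200 points: Jamal has the top bid, wins, and pays the second-highest bid 1850 points. Payoff = 200 points − 1850 points = -1650 points.
Deviating from a truthful bid can only lose payoff in a second-price auction — never gain.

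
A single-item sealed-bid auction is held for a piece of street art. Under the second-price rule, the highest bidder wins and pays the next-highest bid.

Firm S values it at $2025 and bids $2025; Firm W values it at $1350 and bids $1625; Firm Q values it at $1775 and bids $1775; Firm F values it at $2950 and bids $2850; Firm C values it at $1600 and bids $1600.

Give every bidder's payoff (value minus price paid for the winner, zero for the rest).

Firm S $0, Firm W $0, Firm Q $0, Firm F $925, Firm C $0.

Ranking the bids: Firm F $2850 > Firm S $2025 > Firm Q $1775 > Firm W $1625 > Firm C $1600.
Firm F has the top bid and wins; the price is the second-highest bid, $2025.
Firm F's payoff = $2950 − $2025 = $925. All other bidders lose, so their payoff is 0.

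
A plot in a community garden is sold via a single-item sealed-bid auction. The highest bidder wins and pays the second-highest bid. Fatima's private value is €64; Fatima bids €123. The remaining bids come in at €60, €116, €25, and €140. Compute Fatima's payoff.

Fatima's payoff: €0.

Highest competing bid: €140.
Fatima's bid €123 is not the highest, so Fatima loses, pays nothing, and earns zero payoff.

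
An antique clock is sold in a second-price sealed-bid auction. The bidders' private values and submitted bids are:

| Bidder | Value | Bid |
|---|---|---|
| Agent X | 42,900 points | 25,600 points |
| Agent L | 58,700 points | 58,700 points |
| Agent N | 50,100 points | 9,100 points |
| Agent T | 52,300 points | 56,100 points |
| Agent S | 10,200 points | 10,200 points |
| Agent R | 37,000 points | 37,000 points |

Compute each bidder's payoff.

Sorted high to low: Agent L 58,700 points, then Agent T 56,100 points, then Agent R 37,000 points, then Agent X 25,600 points, then Agent S 10,200 points, then Agent N 9,100 points.
Agent L has the top bid and wins; the price is the second-highest bid, 56,100 points.
Agent L's payoff = 58,700 points − 56,100 points = 2,600 points. All other bidders lose, so their payoff is 0.

Payoffs: Agent X 0 points, Agent L 2,600 points, Agent N 0 points, Agent T 0 points, Agent S 0 points, Agent R 0 points.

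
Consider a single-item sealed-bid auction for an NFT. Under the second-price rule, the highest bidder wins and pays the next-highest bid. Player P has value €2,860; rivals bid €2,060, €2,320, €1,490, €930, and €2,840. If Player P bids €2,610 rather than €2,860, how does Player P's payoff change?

Payoff change: -€20.

The highest competing bid is €2,840.
Bidding truthfully at €2,860: Player P has the top bid, wins, and pays the second-highest bid €2,840. Payoff = €2,860 − €2,840 = €20.
Bidding €2,610: the top bid is €2,840 (a rival), so Player P loses. Payoff = €0.
Change = €0 − €20 = -€20.
Deviating from a truthful bid can only lose payoff in a second-price auction — never gain.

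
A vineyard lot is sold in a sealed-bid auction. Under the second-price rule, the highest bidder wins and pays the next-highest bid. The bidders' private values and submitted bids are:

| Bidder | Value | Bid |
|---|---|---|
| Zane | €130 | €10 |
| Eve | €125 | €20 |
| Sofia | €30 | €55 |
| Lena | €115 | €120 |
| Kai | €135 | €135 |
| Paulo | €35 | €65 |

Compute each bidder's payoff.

Ordered from highest: Kai €135 > Lena €120 > Paulo €65 > Sofia €55 > Eve €20 > Zane €10.
Kai has the top bid and wins; the price is the second-highest bid, €120.
Kai's payoff = €135 − €120 = €15. All other bidders lose, so their payoff is 0.

Zane €0, Eve €0, Sofia €0, Lena €0, Kai €15, Paulo €0.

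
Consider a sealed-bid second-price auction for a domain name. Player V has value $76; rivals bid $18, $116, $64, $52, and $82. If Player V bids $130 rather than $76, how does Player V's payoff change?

The highest competing bid is $116.
Bidding truthfully at $76: the top bid is $116 (a rival), so Player V loses. Payoff = $0.
Bidding $130: Player V has the top bid, wins, and pays the second-highest bid $116. Payoff = $76 − $116 = -$40.
Change = -$40 − $0 = -$40.
This is the dominant-strategy logic: truthful bidding weakly beats any alternative.

Payoff change: -$40.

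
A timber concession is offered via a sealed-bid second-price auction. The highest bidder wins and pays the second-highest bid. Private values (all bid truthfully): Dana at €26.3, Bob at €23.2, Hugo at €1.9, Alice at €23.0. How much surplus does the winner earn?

Ordered from highest: Dana €26.3, then Bob €23.2, then Alice €23.0, then Hugo €1.9.
Dana wins with the top bid and pays the second-highest, €23.2.
Surplus = €26.3 − €23.2 = €3.1.

Surplus = €3.1.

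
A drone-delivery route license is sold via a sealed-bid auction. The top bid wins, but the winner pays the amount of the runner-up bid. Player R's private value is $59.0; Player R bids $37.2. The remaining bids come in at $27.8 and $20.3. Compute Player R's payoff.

Highest competing bid: $27.8.
Player R's bid $37.2 is the highest overall, so Player R wins and pays the second-highest bid, $27.8.
Payoff = value − price = $59.0 − $27.8 = $31.2.

Payoff = $31.2.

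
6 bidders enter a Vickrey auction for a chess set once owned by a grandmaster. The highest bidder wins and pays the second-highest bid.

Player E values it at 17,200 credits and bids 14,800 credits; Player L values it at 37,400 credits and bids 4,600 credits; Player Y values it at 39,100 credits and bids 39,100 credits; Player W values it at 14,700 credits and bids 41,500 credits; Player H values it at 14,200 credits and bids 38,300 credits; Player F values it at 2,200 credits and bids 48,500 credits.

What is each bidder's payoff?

Sorted high to low: Player F 48,500 credits, then Player W 41,500 credits, then Player Y 39,100 credits, then Player H 38,300 credits, then Player E 14,800 credits, then Player L 4,600 credits.
Player F has the top bid and wins; the price is the second-highest bid, 41,500 credits.
Player F's payoff = 2,200 credits − 41,500 credits = -39,300 credits. All other bidders lose, so their payoff is 0.

Payoffs: Player E 0 credits, Player L 0 credits, Player Y 0 credits, Player W 0 credits, Player H 0 credits, Player F -39,300 credits.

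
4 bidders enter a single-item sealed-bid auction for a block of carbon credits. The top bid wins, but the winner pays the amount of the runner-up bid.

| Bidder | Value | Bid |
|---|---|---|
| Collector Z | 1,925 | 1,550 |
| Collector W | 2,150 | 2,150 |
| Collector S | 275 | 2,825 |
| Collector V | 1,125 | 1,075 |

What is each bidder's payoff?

Payoffs: Collector Z 0, Collector W 0, Collector S -1,875, Collector V 0.

Sorted high to low: Collector S 2,825, then Collector W 2,150, then Collector Z 1,550, then Collector V 1,075.
Collector S has the top bid and wins; the price is the second-highest bid, 2,150.
Collector S's payoff = 275 − 2,150 = -1,875. All other bidders lose, so their payoff is 0.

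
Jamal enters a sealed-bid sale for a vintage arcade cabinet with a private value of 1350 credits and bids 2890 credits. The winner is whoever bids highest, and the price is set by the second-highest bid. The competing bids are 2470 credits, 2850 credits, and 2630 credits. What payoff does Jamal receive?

Highest competing bid: 2850 credits.
Jamal's bid 2890 credits is the highest overall, so Jamal wins and pays the second-highest bid, 2850 credits.
Payoff = value − price = 1350 credits − 2850 credits = -1500 credits.

Payoff = -1500 credits.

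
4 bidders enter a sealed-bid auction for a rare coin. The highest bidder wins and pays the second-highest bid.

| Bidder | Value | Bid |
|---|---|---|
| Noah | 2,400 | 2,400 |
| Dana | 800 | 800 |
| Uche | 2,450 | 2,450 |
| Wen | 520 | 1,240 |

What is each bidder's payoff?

Sorted high to low: Uche 2,450, then Noah 2,400, then Wen 1,240, then Dana 800.
Uche has the top bid and wins; the price is the second-highest bid, 2,400.
Uche's payoff = 2,450 − 2,400 = 50. All other bidders lose, so their payoff is 0.

Payoffs: Noah 0, Dana 0, Uche 50, Wen 0.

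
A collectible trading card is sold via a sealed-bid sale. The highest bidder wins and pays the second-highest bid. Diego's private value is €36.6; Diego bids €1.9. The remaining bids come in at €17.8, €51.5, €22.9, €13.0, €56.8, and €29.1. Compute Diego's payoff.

Highest competing bid: €56.8.
Diego's bid €1.9 is not the highest, so Diego loses, pays nothing, and earns zero payoff.

Payoff = €0.0.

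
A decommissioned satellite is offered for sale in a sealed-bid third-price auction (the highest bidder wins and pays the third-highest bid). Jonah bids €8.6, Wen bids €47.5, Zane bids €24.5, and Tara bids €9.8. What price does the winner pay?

Ranking the bids: Wen €47.5 > Zane €24.5 > Tara €9.8 > Jonah €8.6.
Wen is the highest bidder, so Wen wins.
Under the third-price rule, the price is the third-highest bid: €9.8.

Price paid: €9.8.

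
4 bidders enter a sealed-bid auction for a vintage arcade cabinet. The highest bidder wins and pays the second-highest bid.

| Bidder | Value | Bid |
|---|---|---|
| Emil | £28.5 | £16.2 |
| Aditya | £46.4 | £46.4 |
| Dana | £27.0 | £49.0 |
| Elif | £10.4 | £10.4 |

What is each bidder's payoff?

Bids in descending order: Dana £49.0; Aditya £46.4; Emil £16.2; Elif £10.4.
Dana has the top bid and wins; the price is the second-highest bid, £46.4.
Dana's payoff = £27.0 − £46.4 = -£19.4. All other bidders lose, so their payoff is 0.

Payoffs: Emil £0.0, Aditya £0.0, Dana -£19.4, Elif £0.0.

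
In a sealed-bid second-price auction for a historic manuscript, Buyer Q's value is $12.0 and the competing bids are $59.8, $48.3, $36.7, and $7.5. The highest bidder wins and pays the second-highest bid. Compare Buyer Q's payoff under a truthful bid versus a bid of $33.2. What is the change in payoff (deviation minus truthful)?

Change in payoff: $0.0.

The highest competing bid is $59.8.
Bidding truthfully at $12.0: the top bid is $59.8 (a rival), so Buyer Q loses. Payoff = $0.0.
Bidding $33.2: the top bid is $59.8 (a rival), so Buyer Q loses. Payoff = $0.0.
Change = $0.0 − $0.0 = $0.0.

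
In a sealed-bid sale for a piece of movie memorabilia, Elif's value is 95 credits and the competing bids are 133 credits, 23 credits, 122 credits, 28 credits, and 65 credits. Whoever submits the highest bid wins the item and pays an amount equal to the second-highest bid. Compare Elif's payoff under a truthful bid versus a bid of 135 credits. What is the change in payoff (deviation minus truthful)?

Change in payoff: -38 credits.

The highest competing bid is 133 credits.
Bidding truthfully at 95 credits: the top bid is 133 credits (a rival), so Elif loses. Payoff = 0 credits.
Bidding 135 credits: Elif has the top bid, wins, and pays the second-highest bid 133 credits. Payoff = 95 credits − 133 credits = -38 credits.
Change = -38 credits − 0 credits = -38 credits.
Deviating from a truthful bid can only lose payoff in a second-price auction — never gain.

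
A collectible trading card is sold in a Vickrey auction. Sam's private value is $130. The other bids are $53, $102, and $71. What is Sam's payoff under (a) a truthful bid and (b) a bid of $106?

The highest competing bid is $102.
Bidding truthfully at $130: Sam has the top bid, wins, and pays the second-highest bid $102. Payoff = $130 − $102 = $28.
Bidding $106: Sam has the top bid, wins, and pays the second-highest bid $102. Payoff = $130 − $102 = $28.
The bid only affects whether you win, not the price — here both bids land on the same side of the top rival bid, so the deviation is payoff-neutral.

(a) $28  (b) $28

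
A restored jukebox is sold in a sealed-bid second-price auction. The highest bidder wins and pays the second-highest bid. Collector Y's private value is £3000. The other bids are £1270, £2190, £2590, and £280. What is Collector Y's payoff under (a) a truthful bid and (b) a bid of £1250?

(a) £410  (b) £0

The highest competing bid is £2590.
Bidding truthfully at £3000: Collector Y has the top bid, wins, and pays the second-highest bid £2590. Payoff = £3000 − £2590 = £410.
Bidding £1250: the top bid is £2590 (a rival), so Collector Y loses. Payoff = £0.
This is the dominant-strategy logic: truthful bidding weakly beats any alternative.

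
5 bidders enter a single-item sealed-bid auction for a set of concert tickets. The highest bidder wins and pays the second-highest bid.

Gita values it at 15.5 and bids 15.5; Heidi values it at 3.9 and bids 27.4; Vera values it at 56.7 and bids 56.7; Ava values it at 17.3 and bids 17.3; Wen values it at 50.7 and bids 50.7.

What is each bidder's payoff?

Sorted high to low: Vera 56.7, then Wen 50.7, then Heidi 27.4, then Ava 17.3, then Gita 15.5.
Vera has the top bid and wins; the price is the second-highest bid, 50.7.
Vera's payoff = 56.7 − 50.7 = 6.0. All other bidders lose, so their payoff is 0.

Gita 0.0, Heidi 0.0, Vera 6.0, Ava 0.0, Wen 0.0.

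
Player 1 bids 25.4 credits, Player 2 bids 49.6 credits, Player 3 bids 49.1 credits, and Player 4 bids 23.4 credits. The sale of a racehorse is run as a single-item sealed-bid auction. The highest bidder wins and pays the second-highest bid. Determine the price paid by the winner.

Price paid: 49.1 credits.

Ranking the bids: Player 2 49.6 credits, then Player 3 49.1 credits, then Player 1 25.4 credits, then Player 4 23.4 credits.
Player 2 has the highest bid, so Player 2 wins.
The second-highest bid is 49.1 credits, so that is what Player 2 pays.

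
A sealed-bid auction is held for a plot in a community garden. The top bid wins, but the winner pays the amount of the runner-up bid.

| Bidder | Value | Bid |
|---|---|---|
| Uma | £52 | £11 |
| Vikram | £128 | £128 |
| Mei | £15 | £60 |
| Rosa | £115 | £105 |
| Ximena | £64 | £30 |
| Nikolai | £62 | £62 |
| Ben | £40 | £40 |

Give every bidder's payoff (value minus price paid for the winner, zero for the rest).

Uma £0, Vikram £23, Mei £0, Rosa £0, Ximena £0, Nikolai £0, Ben £0.

Sorted high to low: Vikram £128, then Rosa £105, then Nikolai £62, then Mei £60, then Ben £40, then Ximena £30, then Uma £11.
Vikram has the top bid and wins; the price is the second-highest bid, £105.
Vikram's payoff = £128 − £105 = £23. All other bidders lose, so their payoff is 0.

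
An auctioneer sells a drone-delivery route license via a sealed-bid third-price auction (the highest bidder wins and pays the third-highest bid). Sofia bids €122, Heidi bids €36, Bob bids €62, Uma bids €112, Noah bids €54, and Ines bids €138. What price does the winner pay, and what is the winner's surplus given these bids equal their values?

Price €112; surplus €26.

Bids in descending order: Ines €138, then Sofia €122, then Uma €112, then Bob €62, then Noah €54, then Heidi €36.
Ines is the highest bidder, so Ines wins.
Under the third-price rule, the price is the third-highest bid: €112.
Surplus = €138 − €112 = €26.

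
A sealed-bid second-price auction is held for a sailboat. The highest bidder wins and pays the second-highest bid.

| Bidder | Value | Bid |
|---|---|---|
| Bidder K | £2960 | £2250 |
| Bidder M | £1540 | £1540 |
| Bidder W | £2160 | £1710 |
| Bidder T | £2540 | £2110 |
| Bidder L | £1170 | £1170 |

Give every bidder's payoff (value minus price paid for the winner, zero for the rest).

Payoffs: Bidder K £850, Bidder M £0, Bidder W £0, Bidder T £0, Bidder L £0.

Sorted high to low: Bidder K £2250, then Bidder T £2110, then Bidder W £1710, then Bidder M £1540, then Bidder L £1170.
Bidder K has the top bid and wins; the price is the second-highest bid, £2110.
Bidder K's payoff = £2960 − £2110 = £850. All other bidders lose, so their payoff is 0.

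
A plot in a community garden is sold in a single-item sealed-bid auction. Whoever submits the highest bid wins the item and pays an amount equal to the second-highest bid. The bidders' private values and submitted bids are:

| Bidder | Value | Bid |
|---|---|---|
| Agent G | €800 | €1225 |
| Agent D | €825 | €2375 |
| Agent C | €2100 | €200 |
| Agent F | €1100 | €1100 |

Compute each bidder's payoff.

Sorted high to low: Agent D €2375, then Agent G €1225, then Agent F €1100, then Agent C €200.
Agent D has the top bid and wins; the price is the second-highest bid, €1225.
Agent D's payoff = €825 − €1225 = -€400. All other bidders lose, so their payoff is 0.

Agent G €0, Agent D -€400, Agent C €0, Agent F €0.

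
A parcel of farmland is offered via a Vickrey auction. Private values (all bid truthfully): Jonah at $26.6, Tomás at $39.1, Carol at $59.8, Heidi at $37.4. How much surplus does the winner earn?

Winner's surplus: $20.7.

Sorted high to low: Carol $59.8 > Tomás $39.1 > Heidi $37.4 > Jonah $26.6.
Carol wins with the top bid and pays the second-highest, $39.1.
Surplus = $59.8 − $39.1 = $20.7.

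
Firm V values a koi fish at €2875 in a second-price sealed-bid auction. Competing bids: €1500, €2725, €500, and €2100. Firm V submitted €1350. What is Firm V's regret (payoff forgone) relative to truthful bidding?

The highest competing bid is €2725.
Bidding truthfully at €2875: Firm V has the top bid, wins, and pays the second-highest bid €2725. Payoff = €2875 − €2725 = €150.
Bidding €1350: the top bid is €2725 (a rival), so Firm V loses. Payoff = €0.
Regret = truthful payoff − actual payoff = €150 − €0 = €150.

Regret: €150.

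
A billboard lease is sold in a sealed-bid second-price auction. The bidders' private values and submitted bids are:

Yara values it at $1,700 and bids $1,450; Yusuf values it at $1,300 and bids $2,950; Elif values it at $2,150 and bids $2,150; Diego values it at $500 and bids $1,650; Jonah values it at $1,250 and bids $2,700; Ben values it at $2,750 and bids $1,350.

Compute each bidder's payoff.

Payoffs: Yara $0, Yusuf -$1,400, Elif $0, Diego $0, Jonah $0, Ben $0.

Sorted high to low: Yusuf $2,950 > Jonah $2,700 > Elif $2,150 > Diego $1,650 > Yara $1,450 > Ben $1,350.
Yusuf has the top bid and wins; the price is the second-highest bid, $2,700.
Yusuf's payoff = $1,300 − $2,700 = -$1,400. All other bidders lose, so their payoff is 0.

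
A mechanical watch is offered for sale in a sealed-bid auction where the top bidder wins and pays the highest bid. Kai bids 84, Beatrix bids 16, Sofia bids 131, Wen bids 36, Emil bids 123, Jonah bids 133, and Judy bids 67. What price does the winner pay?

The winner pays 133.

Ranking the bids: Jonah 133 > Sofia 131 > Emil 123 > Kai 84 > Judy 67 > Wen 36 > Beatrix 16.
Jonah is the highest bidder, so Jonah wins.
Under the first-price rule, the price is the highest bid: 133.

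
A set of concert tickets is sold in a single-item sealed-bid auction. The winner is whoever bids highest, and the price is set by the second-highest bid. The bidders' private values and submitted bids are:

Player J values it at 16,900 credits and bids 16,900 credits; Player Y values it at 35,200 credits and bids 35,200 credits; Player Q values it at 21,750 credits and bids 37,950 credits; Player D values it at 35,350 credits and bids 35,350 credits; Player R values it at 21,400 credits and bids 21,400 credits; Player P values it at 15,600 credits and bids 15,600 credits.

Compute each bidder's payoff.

Ranking the bids: Player Q 37,950 credits > Player D 35,350 credits > Player Y 35,200 credits > Player R 21,400 credits > Player J 16,900 credits > Player P 15,600 credits.
Player Q has the top bid and wins; the price is the second-highest bid, 35,350 credits.
Player Q's payoff = 21,750 credits − 35,350 credits = -13,600 credits. All other bidders lose, so their payoff is 0.

Player J 0 credits, Player Y 0 credits, Player Q -13,600 credits, Player D 0 credits, Player R 0 credits, Player P 0 credits.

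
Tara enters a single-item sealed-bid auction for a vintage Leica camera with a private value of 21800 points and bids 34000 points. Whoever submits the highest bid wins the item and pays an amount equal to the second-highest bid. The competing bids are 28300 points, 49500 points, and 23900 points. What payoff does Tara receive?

Payoff = 0 points.

Highest competing bid: 49500 points.
Tara's bid 34000 points is not the highest, so Tara loses, pays nothing, and earns zero payoff.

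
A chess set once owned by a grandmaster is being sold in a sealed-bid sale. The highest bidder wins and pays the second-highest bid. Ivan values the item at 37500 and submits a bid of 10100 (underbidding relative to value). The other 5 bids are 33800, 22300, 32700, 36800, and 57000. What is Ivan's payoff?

Highest competing bid: 57000.
Ivan's bid 10100 is not the highest, so Ivan loses, pays nothing, and earns zero payoff.

Ivan's payoff: 0.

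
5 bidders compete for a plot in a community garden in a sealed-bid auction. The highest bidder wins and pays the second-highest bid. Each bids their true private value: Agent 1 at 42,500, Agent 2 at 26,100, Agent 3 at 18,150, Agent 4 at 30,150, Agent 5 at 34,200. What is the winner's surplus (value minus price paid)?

Ordered from highest: Agent 1 42,500; Agent 5 34,200; Agent 4 30,150; Agent 2 26,100; Agent 3 18,150.
Agent 1 wins with the top bid and pays the second-highest, 34,200.
Surplus = 42,500 − 34,200 = 8,300.

Surplus = 8,300.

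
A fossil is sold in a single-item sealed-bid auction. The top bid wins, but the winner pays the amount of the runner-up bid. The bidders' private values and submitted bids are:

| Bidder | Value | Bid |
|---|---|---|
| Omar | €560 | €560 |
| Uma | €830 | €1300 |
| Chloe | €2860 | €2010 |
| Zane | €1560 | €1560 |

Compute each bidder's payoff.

Bids in descending order: Chloe €2010, then Zane €1560, then Uma €1300, then Omar €560.
Chloe has the top bid and wins; the price is the second-highest bid, €1560.
Chloe's payoff = €2860 − €1560 = €1300. All other bidders lose, so their payoff is 0.

Omar €0, Uma €0, Chloe €1300, Zane €0.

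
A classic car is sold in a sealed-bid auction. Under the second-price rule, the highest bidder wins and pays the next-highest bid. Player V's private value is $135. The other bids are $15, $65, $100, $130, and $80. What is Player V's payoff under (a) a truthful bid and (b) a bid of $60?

Truthful: $5; alternative: $0.

The highest competing bid is $130.
Bidding truthfully at $135: Player V has the top bid, wins, and pays the second-highest bid $130. Payoff = $135 − $130 = $5.
Bidding $60: the top bid is $130 (a rival), so Player V loses. Payoff = $0.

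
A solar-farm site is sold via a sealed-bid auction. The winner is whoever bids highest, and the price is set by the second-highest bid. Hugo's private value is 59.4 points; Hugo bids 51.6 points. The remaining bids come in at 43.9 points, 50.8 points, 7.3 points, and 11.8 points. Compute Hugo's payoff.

Payoff = 8.6 points.

Highest competing bid: 50.8 points.
Hugo's bid 51.6 points is the highest overall, so Hugo wins and pays the second-highest bid, 50.8 points.
Payoff = value − price = 59.4 points − 50.8 points = 8.6 points.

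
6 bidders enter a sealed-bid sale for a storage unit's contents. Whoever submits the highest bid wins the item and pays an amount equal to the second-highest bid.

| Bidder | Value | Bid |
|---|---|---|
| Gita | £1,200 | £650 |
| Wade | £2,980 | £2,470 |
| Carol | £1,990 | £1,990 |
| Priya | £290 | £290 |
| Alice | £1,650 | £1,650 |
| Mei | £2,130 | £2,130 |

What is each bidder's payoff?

Gita £0, Wade £850, Carol £0, Priya £0, Alice £0, Mei £0.

Bids in descending order: Wade £2,470, then Mei £2,130, then Carol £1,990, then Alice £1,650, then Gita £650, then Priya £290.
Wade has the top bid and wins; the price is the second-highest bid, £2,130.
Wade's payoff = £2,980 − £2,130 = £850. All other bidders lose, so their payoff is 0.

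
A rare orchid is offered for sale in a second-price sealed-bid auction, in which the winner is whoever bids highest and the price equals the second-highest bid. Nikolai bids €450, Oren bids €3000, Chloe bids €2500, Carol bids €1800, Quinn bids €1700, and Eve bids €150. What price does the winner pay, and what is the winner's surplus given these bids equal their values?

The winner pays €2500 for a surplus of €500.

Ordered from highest: Oren €3000; Chloe €2500; Carol €1800; Quinn €1700; Nikolai €450; Eve €150.
Oren is the highest bidder, so Oren wins.
Under the second-price rule, the price is the second-highest bid: €2500.
Surplus = €3000 − €2500 = €500.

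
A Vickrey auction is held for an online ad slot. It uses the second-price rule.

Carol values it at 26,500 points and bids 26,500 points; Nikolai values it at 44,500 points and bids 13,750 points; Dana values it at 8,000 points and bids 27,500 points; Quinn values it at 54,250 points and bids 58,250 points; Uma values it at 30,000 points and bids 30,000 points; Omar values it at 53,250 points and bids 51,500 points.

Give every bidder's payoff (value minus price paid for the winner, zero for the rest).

Payoffs: Carol 0 points, Nikolai 0 points, Dana 0 points, Quinn 2,750 points, Uma 0 points, Omar 0 points.

Sorted high to low: Quinn 58,250 points, then Omar 51,500 points, then Uma 30,000 points, then Dana 27,500 points, then Carol 26,500 points, then Nikolai 13,750 points.
Quinn has the top bid and wins; the price is the second-highest bid, 51,500 points.
Quinn's payoff = 54,250 points − 51,500 points = 2,750 points. All other bidders lose, so their payoff is 0.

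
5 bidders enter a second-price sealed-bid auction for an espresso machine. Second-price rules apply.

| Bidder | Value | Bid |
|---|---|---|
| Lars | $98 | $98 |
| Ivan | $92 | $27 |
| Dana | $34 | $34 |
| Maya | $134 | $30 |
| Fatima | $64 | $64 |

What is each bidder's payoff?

Lars $34, Ivan $0, Dana $0, Maya $0, Fatima $0.

Sorted high to low: Lars $98 > Fatima $64 > Dana $34 > Maya $30 > Ivan $27.
Lars has the top bid and wins; the price is the second-highest bid, $64.
Lars's payoff = $98 − $64 = $34. All other bidders lose, so their payoff is 0.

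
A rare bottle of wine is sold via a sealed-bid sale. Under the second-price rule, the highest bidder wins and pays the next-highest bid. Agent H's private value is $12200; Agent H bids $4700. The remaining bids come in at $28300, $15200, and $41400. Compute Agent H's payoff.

$0

Highest competing bid: $41400.
Agent H's bid $4700 is not the highest, so Agent H loses, pays nothing, and earns zero payoff.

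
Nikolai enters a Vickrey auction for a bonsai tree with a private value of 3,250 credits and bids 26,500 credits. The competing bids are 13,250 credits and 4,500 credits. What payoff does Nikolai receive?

Highest competing bid: 13,250 credits.
Nikolai's bid 26,500 credits is the highest overall, so Nikolai wins and pays the second-highest bid, 13,250 credits.
Payoff = value − price = 3,250 credits − 13,250 credits = -10,000 credits.
Overbidding won the item at a price above value — truthful bidding would have avoided this loss.

Nikolai's payoff: -10,000 credits.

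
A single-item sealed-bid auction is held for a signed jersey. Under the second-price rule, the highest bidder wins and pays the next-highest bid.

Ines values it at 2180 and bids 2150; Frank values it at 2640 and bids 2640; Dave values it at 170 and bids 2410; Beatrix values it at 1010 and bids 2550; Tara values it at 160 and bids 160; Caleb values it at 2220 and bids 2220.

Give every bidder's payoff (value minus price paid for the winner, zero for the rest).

Ordered from highest: Frank 2640, then Beatrix 2550, then Dave 2410, then Caleb 2220, then Ines 2150, then Tara 160.
Frank has the top bid and wins; the price is the second-highest bid, 2550.
Frank's payoff = 2640 − 2550 = 90. All other bidders lose, so their payoff is 0.

Payoffs: Ines 0, Frank 90, Dave 0, Beatrix 0, Tara 0, Caleb 0.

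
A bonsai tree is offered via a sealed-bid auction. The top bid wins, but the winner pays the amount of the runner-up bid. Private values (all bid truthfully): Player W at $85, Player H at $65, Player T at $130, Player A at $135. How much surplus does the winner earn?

$5

Sorted high to low: Player A $135, then Player T $130, then Player W $85, then Player H $65.
Player A wins with the top bid and pays the second-highest, $130.
Surplus = $135 − $130 = $5.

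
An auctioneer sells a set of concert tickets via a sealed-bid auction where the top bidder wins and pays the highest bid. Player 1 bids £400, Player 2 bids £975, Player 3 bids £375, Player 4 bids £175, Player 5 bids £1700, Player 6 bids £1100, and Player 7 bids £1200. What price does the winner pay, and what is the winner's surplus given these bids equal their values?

Price £1700; surplus £0.

Ranking the bids: Player 5 £1700; Player 7 £1200; Player 6 £1100; Player 2 £975; Player 1 £400; Player 3 £375; Player 4 £175.
Player 5 is the highest bidder, so Player 5 wins.
Under the first-price rule, the price is the highest bid: £1700.
Surplus = £1700 − £1700 = £0.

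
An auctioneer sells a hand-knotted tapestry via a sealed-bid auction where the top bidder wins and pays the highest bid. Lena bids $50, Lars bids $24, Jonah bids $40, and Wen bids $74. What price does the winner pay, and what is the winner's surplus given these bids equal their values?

Bids in descending order: Wen $74 > Lena $50 > Jonah $40 > Lars $24.
Wen is the highest bidder, so Wen wins.
Under the first-price rule, the price is the highest bid: $74.
Surplus = $74 − $74 = $0.

The winner pays $74 for a surplus of $0.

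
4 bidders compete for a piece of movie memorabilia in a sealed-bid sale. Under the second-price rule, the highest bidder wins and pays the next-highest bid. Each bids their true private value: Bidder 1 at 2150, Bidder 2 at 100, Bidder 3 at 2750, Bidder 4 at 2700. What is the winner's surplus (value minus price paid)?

Bids in descending order: Bidder 3 2750; Bidder 4 2700; Bidder 1 2150; Bidder 2 100.
Bidder 3 wins with the top bid and pays the second-highest, 2700.
Surplus = 2750 − 2700 = 50.

50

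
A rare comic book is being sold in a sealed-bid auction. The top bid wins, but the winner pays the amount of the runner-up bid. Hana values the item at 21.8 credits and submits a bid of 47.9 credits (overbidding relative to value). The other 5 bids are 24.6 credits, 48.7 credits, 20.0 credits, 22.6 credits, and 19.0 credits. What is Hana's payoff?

Highest competing bid: 48.7 credits.
Hana's bid 47.9 credits is not the highest, so Hana loses, pays nothing, and earns zero payoff.

Hana's payoff: 0.0 credits.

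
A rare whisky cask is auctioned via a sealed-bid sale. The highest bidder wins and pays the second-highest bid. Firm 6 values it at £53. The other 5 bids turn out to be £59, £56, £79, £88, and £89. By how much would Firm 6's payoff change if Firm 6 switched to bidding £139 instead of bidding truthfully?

Change in payoff: -£36.

The highest competing bid is £89.
Bidding truthfully at £53: the top bid is £89 (a rival), so Firm 6 loses. Payoff = £0.
Bidding £139: Firm 6 has the top bid, wins, and pays the second-highest bid £89. Payoff = £53 − £89 = -£36.
Change = -£36 − £0 = -£36.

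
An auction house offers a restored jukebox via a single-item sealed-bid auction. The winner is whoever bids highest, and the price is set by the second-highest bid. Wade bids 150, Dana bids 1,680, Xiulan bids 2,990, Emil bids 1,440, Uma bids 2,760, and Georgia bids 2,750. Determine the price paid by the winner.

Price paid: 2,760.

Ranking the bids: Xiulan 2,990 > Uma 2,760 > Georgia 2,750 > Dana 1,680 > Emil 1,440 > Wade 150.
Xiulan has the highest bid, so Xiulan wins.
The second-highest bid is 2,760, so that is what Xiulan pays.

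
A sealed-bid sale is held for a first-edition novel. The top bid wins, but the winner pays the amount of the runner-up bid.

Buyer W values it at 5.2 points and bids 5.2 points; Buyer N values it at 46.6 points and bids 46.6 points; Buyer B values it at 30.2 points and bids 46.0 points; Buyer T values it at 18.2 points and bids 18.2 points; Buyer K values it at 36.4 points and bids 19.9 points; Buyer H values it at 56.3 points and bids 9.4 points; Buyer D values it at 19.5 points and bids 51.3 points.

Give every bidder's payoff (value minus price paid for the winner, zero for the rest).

Ranking the bids: Buyer D 51.3 points > Buyer N 46.6 points > Buyer B 46.0 points > Buyer K 19.9 points > Buyer T 18.2 points > Buyer H 9.4 points > Buyer W 5.2 points.
Buyer D has the top bid and wins; the price is the second-highest bid, 46.6 points.
Buyer D's payoff = 19.5 points − 46.6 points = -27.1 points. All other bidders lose, so their payoff is 0.

Payoffs: Buyer W 0.0 points, Buyer N 0.0 points, Buyer B 0.0 points, Buyer T 0.0 points, Buyer K 0.0 points, Buyer H 0.0 points, Buyer D -27.1 points.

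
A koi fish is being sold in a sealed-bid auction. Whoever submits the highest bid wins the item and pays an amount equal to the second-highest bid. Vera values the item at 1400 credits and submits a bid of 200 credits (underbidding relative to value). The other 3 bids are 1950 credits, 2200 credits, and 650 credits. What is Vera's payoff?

Highest competing bid: 2200 credits.
Vera's bid 200 credits is not the highest, so Vera loses, pays nothing, and earns zero payoff.

Payoff = 0 credits.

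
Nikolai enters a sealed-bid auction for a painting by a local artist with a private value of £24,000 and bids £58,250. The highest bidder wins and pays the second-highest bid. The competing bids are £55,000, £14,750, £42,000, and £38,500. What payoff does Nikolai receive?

Highest competing bid: £55,000.
Nikolai's bid £58,250 is the highest overall, so Nikolai wins and pays the second-highest bid, £55,000.
Payoff = value − price = £24,000 − £55,000 = -£31,000.

Nikolai's payoff: -£31,000.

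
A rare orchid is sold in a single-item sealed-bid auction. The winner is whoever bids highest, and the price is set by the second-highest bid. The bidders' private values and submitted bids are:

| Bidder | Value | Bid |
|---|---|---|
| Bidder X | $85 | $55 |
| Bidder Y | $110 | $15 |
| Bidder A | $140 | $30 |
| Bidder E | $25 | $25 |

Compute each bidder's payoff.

Bids in descending order: Bidder X $55; Bidder A $30; Bidder E $25; Bidder Y $15.
Bidder X has the top bid and wins; the price is the second-highest bid, $30.
Bidder X's payoff = $85 − $30 = $55. All other bidders lose, so their payoff is 0.

Payoffs: Bidder X $55, Bidder Y $0, Bidder A $0, Bidder E $0.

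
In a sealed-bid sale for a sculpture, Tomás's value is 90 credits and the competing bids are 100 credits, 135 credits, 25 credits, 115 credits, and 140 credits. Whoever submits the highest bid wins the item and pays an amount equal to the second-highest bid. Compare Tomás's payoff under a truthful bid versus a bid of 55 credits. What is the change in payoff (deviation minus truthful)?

Payoff change: 0 credits.

The highest competing bid is 140 credits.
Bidding truthfully at 90 credits: the top bid is 140 credits (a rival), so Tomás loses. Payoff = 0 credits.
Bidding 55 credits: the top bid is 140 credits (a rival), so Tomás loses. Payoff = 0 credits.
Change = 0 credits − 0 credits = 0 credits.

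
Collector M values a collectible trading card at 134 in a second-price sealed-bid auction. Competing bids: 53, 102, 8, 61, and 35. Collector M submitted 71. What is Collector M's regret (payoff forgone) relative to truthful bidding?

The highest competing bid is 102.
Bidding truthfully at 134: Collector M has the top bid, wins, and pays the second-highest bid 102. Payoff = 134 − 102 = 32.
Bidding 71: the top bid is 102 (a rival), so Collector M loses. Payoff = 0.
Regret = truthful payoff − actual payoff = 32 − 0 = 32.
This is the dominant-strategy logic: truthful bidding weakly beats any alternative.

Regret: 32.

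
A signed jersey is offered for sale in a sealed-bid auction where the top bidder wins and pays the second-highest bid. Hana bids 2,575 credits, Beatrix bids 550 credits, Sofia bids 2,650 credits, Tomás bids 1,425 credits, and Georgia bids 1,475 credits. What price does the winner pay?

The winner pays 2,575 credits.

Sorted high to low: Sofia 2,650 credits > Hana 2,575 credits > Georgia 1,475 credits > Tomás 1,425 credits > Beatrix 550 credits.
Sofia is the highest bidder, so Sofia wins.
Under the second-price rule, the price is the second-highest bid: 2,575 credits.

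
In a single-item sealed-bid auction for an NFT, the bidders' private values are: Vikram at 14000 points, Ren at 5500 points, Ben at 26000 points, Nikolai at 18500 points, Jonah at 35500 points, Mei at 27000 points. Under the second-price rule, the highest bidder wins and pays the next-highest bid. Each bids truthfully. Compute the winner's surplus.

Surplus = 8500 points.

Sorted high to low: Jonah 35500 points > Mei 27000 points > Ben 26000 points > Nikolai 18500 points > Vikram 14000 points > Ren 5500 points.
Jonah wins with the top bid and pays the second-highest, 27000 points.
Surplus = 35500 points − 27000 points = 8500 points.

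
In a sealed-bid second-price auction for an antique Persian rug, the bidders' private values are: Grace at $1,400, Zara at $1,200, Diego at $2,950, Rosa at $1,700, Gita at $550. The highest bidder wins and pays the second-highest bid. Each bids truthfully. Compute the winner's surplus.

Ordered from highest: Diego $2,950, then Rosa $1,700, then Grace $1,400, then Zara $1,200, then Gita $550.
Diego wins with the top bid and pays the second-highest, $1,700.
Surplus = $2,950 − $1,700 = $1,250.

$1,250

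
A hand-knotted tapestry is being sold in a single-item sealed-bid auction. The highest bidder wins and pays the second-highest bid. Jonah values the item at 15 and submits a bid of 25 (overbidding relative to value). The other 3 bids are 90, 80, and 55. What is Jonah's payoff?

Payoff = 0.

Highest competing bid: 90.
Jonah's bid 25 is not the highest, so Jonah loses, pays nothing, and earns zero payoff.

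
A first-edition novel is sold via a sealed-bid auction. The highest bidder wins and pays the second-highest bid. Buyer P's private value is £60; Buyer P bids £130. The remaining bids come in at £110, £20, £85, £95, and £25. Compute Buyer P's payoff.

Highest competing bid: £110.
Buyer P's bid £130 is the highest overall, so Buyer P wins and pays the second-highest bid, £110.
Payoff = value − price = £60 − £110 = -£50.

-£50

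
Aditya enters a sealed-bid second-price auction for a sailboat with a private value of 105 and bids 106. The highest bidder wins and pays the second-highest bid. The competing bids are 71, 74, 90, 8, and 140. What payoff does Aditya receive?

0

Highest competing bid: 140.
Aditya's bid 106 is not the highest, so Aditya loses, pays nothing, and earns zero payoff.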